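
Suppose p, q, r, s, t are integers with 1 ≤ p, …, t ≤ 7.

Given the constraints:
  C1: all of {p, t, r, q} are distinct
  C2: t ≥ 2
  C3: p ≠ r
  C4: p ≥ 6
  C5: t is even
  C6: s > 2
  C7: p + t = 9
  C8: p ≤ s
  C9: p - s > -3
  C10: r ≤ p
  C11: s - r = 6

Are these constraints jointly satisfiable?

Setting (p, q, r, s, t) = (7, 3, 1, 7, 2) satisfies everything: constraint 7: p + t = 9; constraint 9: p - s = 0, and the others follow.

Satisfiable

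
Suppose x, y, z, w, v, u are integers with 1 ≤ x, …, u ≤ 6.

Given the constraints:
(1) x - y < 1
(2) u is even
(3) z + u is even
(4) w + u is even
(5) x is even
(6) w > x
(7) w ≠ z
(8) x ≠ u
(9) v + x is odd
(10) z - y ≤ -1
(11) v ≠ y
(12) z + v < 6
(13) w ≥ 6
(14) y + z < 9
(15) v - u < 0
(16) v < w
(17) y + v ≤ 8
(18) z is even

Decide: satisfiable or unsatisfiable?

Take x = 2, y = 4, z = 2, w = 6, v = 3, u = 6. Then constraint 1: x - y = -2; constraint 10: z - y = -2, and every other listed constraint is also met.

Satisfiable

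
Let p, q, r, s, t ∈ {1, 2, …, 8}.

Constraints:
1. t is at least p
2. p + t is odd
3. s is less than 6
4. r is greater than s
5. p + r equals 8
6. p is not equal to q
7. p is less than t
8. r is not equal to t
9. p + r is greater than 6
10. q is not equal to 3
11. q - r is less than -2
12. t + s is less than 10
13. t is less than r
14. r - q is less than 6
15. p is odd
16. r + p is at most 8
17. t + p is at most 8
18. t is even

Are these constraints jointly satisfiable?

Satisfiable

Try p = 1, q = 4, r = 7, s = 3, t = 6.
Check constraint 5: p + r = 8; constraint 9: p + r = 8; constraint 11: q - r = -3. The remaining constraints are straightforward to verify.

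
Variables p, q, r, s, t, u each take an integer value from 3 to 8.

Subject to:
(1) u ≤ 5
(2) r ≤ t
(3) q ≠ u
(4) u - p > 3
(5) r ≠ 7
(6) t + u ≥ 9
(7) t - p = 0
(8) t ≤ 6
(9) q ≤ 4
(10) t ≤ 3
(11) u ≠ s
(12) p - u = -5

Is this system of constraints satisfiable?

From constraint 10: t ≤ 3. From constraint 1: u ≤ 5. Hence t + u ≤ 8. But constraint 6 requires t + u ≥ 9, and 9 > 8. Contradiction.

Unsatisfiable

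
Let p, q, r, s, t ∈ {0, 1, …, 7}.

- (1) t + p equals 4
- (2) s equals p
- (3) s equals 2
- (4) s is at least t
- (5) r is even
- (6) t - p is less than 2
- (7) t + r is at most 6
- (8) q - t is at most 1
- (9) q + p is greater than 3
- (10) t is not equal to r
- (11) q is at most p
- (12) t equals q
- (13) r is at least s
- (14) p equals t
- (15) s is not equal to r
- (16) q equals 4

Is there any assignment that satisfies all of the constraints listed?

Unsatisfiable

Constraint 3 fixes s = 2 and constraint 16 fixes q = 4. Constraints 2, 12, and 14 give s = p = t = q, so s = q. But 2 ≠ 4 — contradiction.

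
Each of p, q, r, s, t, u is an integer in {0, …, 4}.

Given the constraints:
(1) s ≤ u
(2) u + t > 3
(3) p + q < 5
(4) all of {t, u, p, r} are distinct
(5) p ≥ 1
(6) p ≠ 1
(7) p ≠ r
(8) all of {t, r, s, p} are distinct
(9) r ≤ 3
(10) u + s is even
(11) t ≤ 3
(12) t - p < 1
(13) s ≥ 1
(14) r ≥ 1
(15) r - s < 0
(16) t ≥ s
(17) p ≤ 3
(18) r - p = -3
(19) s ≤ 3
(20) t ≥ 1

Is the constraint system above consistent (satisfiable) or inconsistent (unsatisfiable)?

Constraints 5, 9, 11, 13, 14, 17, 19, and 20 confine each of t, r, s, p to the 3 values {1, …, 3}.
Constraint 8 requires all 4 of them to be distinct, but only 3 values are available — impossible by the pigeonhole principle.

Unsatisfiable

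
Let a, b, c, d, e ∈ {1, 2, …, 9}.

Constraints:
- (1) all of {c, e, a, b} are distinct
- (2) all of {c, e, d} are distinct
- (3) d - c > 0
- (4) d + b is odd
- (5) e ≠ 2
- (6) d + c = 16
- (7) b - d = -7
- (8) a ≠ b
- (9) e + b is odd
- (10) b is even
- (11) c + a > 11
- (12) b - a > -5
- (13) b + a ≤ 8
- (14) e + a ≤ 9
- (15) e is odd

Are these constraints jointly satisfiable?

Satisfiable

The assignment a = 5, b = 2, c = 7, d = 9, e = 1 works:
  constraint 3 holds since d - c = 2.
  constraint 6 holds since d + c = 16.
  constraint 7 holds since b - d = -7.
The rest check out directly.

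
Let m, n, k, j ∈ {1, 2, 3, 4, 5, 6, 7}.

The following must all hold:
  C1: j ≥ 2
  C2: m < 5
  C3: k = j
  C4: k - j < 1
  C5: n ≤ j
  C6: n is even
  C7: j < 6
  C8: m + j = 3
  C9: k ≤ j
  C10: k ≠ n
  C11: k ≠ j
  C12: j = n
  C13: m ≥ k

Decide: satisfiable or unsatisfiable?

From constraints 3 and 12, k = j = n, so k = n. But constraint 10 says k ≠ n. Contradiction.

Unsatisfiable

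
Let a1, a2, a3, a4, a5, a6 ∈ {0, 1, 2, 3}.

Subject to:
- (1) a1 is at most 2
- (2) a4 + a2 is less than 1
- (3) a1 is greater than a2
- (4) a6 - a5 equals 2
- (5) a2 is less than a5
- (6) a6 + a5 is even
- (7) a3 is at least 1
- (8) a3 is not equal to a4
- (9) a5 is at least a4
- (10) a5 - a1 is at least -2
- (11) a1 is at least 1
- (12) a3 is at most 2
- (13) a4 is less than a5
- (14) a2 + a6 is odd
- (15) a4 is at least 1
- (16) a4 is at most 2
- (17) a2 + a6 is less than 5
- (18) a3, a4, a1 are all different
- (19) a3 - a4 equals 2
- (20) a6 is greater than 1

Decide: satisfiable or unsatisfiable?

Unsatisfiable

Constraints 1, 7, 11, 12, 15, and 16 confine each of a3, a4, a1 to the 2 values {1, 2}.
Constraint 18 requires all 3 of them to be distinct, but only 2 values are available — impossible by the pigeonhole principle.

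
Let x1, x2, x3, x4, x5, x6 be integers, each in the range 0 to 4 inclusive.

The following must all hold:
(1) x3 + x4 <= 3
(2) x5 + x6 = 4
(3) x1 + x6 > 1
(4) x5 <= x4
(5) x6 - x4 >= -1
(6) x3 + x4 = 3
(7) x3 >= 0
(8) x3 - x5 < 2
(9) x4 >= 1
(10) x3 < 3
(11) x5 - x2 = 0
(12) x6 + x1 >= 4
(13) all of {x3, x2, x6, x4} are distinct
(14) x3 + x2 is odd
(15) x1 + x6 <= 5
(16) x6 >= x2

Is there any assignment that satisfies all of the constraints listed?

Satisfiable

Take x1 = 0, x2 = 0, x3 = 1, x4 = 2, x5 = 0, x6 = 4. Then constraint 1: x3 + x4 = 3; constraint 2: x5 + x6 = 4; constraint 3: x1 + x6 = 4, and every other listed constraint is also met.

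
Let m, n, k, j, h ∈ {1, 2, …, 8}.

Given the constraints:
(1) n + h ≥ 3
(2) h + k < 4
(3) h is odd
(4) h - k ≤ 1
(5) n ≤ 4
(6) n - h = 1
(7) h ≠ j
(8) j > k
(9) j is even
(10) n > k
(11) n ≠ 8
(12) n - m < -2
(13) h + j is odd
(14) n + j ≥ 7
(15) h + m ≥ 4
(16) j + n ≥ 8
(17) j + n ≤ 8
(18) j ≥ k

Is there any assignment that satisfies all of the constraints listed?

The assignment m = 5, n = 2, k = 1, j = 6, h = 1 works:
  constraint 1 holds since n + h = 3.
  constraint 2 holds since h + k = 2.
  constraint 4 holds since h - k = 0.
The rest check out directly.

Satisfiable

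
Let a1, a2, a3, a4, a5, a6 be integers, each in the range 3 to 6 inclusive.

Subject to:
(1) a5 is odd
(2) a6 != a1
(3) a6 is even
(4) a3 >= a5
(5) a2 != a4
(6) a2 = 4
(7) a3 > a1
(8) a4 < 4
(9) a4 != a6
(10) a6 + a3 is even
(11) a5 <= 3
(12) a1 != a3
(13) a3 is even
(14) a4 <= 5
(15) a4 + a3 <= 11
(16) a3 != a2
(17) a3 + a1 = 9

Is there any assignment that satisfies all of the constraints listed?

Satisfiable

The assignment a1 = 3, a2 = 4, a3 = 6, a4 = 3, a5 = 3, a6 = 4 works:
  constraint 1 holds since a5 = 3 is odd.
  constraint 15 holds since a4 + a3 = 9.
  constraint 17 holds since a3 + a1 = 9.
The rest check out directly.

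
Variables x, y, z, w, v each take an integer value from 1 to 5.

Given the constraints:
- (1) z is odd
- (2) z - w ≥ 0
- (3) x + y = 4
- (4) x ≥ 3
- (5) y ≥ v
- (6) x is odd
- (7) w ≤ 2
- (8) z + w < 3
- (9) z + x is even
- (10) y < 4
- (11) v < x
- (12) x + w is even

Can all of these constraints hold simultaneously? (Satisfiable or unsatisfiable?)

One satisfying assignment is x = 3, y = 1, z = 1, w = 1, v = 1.
For the less obvious constraints — constraint 2: z - w = 0; constraint 3: x + y = 4 — and the others hold by inspection.

Satisfiable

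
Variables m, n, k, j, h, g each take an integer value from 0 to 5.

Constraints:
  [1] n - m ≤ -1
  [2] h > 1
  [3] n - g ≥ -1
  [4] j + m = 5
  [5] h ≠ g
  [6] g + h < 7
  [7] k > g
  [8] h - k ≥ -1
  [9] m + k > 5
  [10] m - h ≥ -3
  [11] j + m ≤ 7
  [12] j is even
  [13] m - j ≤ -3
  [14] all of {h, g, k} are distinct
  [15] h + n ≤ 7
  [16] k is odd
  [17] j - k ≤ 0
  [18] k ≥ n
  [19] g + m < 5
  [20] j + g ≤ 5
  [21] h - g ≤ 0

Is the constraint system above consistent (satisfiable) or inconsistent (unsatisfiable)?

Constraints 1, 3, 8, 13, 17, and 21 give n − g ≥ -1, g − h ≥ 0, h − k ≥ -1, k − j ≥ 0, j − m ≥ 3, m − n ≥ 1.
Adding all 6 inequalities: the left sides telescope to 0, and the right sides sum to (-1) + 0 + (-1) + 0 + 3 + 1 = 2. So 0 ≥ 2, which is false.

Unsatisfiable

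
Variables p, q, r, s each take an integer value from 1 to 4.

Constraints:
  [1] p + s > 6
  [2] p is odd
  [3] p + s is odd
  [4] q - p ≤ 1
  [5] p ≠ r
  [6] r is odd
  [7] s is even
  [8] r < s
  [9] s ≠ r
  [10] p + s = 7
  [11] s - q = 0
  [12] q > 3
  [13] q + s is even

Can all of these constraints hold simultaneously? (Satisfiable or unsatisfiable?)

Satisfiable

Try p = 3, q = 4, r = 1, s = 4.
Check constraint 1: p + s = 7; constraint 4: q - p = 1; constraint 10: p + s = 7. The remaining constraints are straightforward to verify.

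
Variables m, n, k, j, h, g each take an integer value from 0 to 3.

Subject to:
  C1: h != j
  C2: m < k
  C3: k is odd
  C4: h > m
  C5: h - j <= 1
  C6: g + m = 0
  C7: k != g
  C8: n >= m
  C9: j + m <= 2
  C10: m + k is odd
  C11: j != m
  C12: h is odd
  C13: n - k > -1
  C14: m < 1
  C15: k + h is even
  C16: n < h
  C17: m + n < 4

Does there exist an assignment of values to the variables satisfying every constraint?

Satisfiable

Try m = 0, n = 2, k = 1, j = 2, h = 3, g = 0.
Check constraint 5: h - j = 1; constraint 6: g + m = 0; constraint 9: j + m = 2. The remaining constraints are straightforward to verify.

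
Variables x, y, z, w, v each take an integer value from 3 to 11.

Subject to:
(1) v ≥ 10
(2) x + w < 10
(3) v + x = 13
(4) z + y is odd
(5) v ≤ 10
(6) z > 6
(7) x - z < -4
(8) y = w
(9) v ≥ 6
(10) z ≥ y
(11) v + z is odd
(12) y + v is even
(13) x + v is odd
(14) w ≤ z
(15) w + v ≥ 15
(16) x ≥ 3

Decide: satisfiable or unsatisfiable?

Satisfiable

Setting (x, y, z, w, v) = (3, 6, 9, 6, 10) satisfies everything: constraint 2: x + w = 9; constraint 3: v + x = 13; constraint 7: x - z = -6, and the others follow.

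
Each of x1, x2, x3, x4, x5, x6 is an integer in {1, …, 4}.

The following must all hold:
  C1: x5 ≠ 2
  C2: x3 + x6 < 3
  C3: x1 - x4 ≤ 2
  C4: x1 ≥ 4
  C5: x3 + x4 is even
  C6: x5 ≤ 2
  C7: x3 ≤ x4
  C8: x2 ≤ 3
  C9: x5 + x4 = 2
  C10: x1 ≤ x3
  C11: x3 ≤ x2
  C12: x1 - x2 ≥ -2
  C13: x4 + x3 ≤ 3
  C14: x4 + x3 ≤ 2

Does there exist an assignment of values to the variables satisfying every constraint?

From constraints 4 and 10: x3 ≥ x1 and x1 ≥ 4, so x3 ≥ 4. From constraints 8 and 11: x3 ≤ x2 and x2 ≤ 3, so x3 ≤ 3. But 3 < 4, so no value of x3 works.

Unsatisfiable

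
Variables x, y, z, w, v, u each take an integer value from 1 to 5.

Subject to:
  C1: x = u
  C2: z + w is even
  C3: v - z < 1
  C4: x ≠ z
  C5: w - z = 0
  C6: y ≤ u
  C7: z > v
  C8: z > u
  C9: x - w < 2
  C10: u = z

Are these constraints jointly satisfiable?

Unsatisfiable

From constraints 1 and 10, x = u = z, so x = z. But constraint 4 says x ≠ z. Contradiction.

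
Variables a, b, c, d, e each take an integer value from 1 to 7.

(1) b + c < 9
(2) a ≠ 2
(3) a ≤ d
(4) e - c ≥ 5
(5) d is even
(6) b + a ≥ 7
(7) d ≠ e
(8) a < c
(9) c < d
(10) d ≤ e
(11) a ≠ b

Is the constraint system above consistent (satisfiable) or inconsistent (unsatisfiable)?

One satisfying assignment is a = 1, b = 6, c = 2, d = 6, e = 7.
For the less obvious constraints — constraint 1: b + c = 8; constraint 4: e - c = 5; constraint 6: b + a = 7 — and the others hold by inspection.

Satisfiable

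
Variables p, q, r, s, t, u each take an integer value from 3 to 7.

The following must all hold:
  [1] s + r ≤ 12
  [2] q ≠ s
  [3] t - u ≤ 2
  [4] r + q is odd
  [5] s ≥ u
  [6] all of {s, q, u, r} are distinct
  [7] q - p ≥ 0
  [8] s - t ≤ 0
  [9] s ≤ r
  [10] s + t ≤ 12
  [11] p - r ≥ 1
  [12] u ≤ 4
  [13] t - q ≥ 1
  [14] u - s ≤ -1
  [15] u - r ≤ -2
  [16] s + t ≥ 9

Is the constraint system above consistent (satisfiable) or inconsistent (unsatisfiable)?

Unsatisfiable

Constraints 3, 7, 11, 13, and 15 give p − r ≥ 1, r − u ≥ 2, u − t ≥ -2, t − q ≥ 1, q − p ≥ 0.
Adding all 5 inequalities: the left sides telescope to 0, and the right sides sum to 1 + 2 + (-2) + 1 + 0 = 2. So 0 ≥ 2, which is false.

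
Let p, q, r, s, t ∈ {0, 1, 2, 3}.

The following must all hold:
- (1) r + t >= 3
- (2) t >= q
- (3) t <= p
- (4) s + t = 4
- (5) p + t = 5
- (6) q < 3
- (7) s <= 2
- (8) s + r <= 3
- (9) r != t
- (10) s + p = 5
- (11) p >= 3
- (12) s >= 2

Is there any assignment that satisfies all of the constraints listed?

Take p = 3, q = 0, r = 1, s = 2, t = 2. Then constraint 1: r + t = 3; constraint 4: s + t = 4, and every other listed constraint is also met.

Satisfiable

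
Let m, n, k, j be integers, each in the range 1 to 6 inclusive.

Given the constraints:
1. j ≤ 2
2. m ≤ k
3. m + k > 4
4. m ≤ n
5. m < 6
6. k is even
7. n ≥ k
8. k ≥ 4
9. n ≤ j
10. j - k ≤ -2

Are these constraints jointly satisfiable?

Unsatisfiable

From constraints 7 and 8: n ≥ k and k ≥ 4, so n ≥ 4. From constraints 1 and 9: n ≤ j and j ≤ 2, so n ≤ 2. But 2 < 4, so no value of n works.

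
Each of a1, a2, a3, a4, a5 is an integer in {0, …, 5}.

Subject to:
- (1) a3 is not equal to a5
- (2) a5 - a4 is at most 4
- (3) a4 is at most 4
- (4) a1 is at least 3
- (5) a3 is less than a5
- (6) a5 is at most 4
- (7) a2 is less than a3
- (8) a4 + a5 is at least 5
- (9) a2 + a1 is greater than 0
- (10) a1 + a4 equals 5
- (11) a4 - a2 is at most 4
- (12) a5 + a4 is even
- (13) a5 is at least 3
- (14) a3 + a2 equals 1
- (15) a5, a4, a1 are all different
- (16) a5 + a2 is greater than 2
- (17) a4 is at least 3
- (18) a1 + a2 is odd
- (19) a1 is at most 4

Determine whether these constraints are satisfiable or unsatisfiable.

Constraints 3, 4, 6, 13, 17, and 19 confine each of a5, a4, a1 to the 2 values {3, 4}.
Constraint 15 requires all 3 of them to be distinct, but only 2 values are available — impossible by the pigeonhole principle.

Unsatisfiable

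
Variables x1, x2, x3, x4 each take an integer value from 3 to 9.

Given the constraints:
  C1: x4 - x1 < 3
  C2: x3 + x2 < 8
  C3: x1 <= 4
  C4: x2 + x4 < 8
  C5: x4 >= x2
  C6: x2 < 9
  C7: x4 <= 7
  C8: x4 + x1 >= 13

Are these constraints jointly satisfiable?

Unsatisfiable

From constraint 7: x4 ≤ 7. From constraint 3: x1 ≤ 4. Hence x4 + x1 ≤ 11. But constraint 8 requires x4 + x1 ≥ 13, and 13 > 11. Contradiction.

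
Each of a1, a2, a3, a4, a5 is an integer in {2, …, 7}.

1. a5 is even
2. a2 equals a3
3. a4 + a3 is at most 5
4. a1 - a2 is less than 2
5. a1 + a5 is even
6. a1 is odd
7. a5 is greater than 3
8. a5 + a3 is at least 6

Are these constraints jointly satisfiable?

Unsatisfiable

Constraint 6 makes a1 odd and constraint 1 makes a5 even, so a1 + a5 must be odd. Constraint 5 says a1 + a5 is even — contradiction.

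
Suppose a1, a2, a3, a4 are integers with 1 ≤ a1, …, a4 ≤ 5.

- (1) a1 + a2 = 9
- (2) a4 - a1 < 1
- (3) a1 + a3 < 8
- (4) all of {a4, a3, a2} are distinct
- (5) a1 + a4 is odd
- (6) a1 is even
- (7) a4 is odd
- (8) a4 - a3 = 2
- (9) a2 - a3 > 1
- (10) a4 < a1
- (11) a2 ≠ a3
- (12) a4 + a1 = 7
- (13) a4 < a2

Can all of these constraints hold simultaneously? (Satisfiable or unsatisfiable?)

Satisfiable

Take a1 = 4, a2 = 5, a3 = 1, a4 = 3. Then constraint 1: a1 + a2 = 9; constraint 2: a4 - a1 = -1, and every other listed constraint is also met.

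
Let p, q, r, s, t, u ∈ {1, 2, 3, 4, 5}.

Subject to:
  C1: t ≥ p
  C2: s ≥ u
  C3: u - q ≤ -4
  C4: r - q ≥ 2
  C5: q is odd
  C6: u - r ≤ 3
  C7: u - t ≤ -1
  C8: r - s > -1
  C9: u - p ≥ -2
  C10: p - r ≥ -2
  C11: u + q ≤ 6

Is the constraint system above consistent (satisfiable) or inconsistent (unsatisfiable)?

Unsatisfiable

Constraints 3, 4, 9, and 10 give u − p ≥ -2, p − r ≥ -2, r − q ≥ 2, q − u ≥ 4.
Adding all 4 inequalities: the left sides telescope to 0, and the right sides sum to (-2) + (-2) + 2 + 4 = 2. So 0 ≥ 2, which is false.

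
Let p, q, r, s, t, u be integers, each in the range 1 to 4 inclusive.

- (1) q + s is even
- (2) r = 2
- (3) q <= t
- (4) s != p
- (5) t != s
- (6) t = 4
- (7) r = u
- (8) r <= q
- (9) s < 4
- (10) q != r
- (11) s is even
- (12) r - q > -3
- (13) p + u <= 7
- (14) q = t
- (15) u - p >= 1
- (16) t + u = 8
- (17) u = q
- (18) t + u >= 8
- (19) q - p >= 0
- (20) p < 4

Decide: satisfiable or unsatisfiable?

Constraint 2 fixes r = 2 and constraint 6 fixes t = 4. Constraints 7, 14, and 17 give r = u = q = t, so r = t. But 2 ≠ 4 — contradiction.

Unsatisfiable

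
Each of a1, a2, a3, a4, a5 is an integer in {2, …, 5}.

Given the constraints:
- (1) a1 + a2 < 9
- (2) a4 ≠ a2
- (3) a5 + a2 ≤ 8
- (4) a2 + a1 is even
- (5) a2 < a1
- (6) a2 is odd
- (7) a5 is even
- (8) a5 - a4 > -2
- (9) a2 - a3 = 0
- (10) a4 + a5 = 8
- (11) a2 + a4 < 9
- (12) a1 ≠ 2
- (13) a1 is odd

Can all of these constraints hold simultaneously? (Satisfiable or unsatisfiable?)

Take a1 = 5, a2 = 3, a3 = 3, a4 = 4, a5 = 4. Then constraint 1: a1 + a2 = 8; constraint 3: a5 + a2 = 7; constraint 8: a5 - a4 = 0, and every other listed constraint is also met.

Satisfiable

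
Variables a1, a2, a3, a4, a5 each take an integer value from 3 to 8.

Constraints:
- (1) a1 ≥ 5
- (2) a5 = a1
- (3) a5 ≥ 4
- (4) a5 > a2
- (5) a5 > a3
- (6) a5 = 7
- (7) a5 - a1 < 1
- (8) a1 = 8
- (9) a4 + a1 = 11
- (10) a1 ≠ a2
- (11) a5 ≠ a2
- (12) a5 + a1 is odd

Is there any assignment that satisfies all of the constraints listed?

Constraint 6 fixes a5 = 7 and constraint 8 fixes a1 = 8, but constraint 2 requires a5 = a1. Since 7 ≠ 8, contradiction.

Unsatisfiable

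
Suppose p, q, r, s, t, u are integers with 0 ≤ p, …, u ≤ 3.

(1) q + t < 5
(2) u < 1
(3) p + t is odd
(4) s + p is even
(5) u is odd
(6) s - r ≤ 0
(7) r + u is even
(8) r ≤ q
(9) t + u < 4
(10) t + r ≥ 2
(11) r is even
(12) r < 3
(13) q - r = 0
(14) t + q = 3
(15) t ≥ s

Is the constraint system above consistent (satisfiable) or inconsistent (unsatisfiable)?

Constraint 11 makes r even and constraint 5 makes u odd, so r + u must be odd. Constraint 7 says r + u is even — contradiction.

Unsatisfiable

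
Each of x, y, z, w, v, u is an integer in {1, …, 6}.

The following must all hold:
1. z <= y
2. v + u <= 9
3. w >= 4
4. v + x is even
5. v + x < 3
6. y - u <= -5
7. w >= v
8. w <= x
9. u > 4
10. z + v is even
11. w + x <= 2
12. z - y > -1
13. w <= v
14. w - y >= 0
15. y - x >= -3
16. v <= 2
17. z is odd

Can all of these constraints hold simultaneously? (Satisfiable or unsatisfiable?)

From constraints 3 and 13: v ≥ w and w ≥ 4, so v ≥ 4. From constraint 16: v ≤ 2. But 2 < 4, so no value of v works.

Unsatisfiable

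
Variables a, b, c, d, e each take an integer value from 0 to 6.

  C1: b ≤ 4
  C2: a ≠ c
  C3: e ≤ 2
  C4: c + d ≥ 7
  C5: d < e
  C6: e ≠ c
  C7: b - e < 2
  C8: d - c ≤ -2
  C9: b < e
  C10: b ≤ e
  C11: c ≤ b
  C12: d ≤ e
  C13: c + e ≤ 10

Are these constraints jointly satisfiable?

From constraints 1 and 11: c ≤ b ≤ 4. From constraints 3 and 12: d ≤ e ≤ 2. Hence c + d ≤ 6. But constraint 4 requires c + d ≥ 7, and 7 > 6. Contradiction.

Unsatisfiable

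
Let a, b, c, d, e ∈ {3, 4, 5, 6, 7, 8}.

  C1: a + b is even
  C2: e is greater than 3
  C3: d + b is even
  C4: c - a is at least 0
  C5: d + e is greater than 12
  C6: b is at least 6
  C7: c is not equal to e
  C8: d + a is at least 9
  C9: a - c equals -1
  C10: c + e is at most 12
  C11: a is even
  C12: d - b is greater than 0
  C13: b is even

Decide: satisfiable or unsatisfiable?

Setting (a, b, c, d, e) = (4, 6, 5, 8, 6) satisfies everything: constraint 4: c - a = 1; constraint 5: d + e = 14; constraint 8: d + a = 12, and the others follow.

Satisfiable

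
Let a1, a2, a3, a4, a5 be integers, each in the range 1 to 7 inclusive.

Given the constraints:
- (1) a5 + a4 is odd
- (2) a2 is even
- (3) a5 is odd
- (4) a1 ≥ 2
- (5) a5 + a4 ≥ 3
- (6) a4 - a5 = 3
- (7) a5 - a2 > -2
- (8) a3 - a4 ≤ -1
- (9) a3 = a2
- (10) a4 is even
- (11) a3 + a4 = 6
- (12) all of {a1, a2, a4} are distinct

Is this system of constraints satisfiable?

The assignment a1 = 6, a2 = 2, a3 = 2, a4 = 4, a5 = 1 works:
  constraint 5 holds since a5 + a4 = 5.
  constraint 6 holds since a4 - a5 = 3.
The rest check out directly.

Satisfiable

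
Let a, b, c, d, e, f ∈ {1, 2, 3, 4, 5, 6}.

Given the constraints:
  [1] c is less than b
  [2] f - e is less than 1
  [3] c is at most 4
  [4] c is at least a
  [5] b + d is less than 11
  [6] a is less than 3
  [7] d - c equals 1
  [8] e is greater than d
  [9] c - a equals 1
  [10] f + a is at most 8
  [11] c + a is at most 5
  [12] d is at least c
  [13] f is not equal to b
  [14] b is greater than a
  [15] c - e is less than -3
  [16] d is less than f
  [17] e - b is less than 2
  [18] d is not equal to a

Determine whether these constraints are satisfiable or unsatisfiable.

Satisfiable

Take a = 1, b = 6, c = 2, d = 3, e = 6, f = 4. Then constraint 2: f - e = -2; constraint 5: b + d = 9; constraint 7: d - c = 1, and every other listed constraint is also met.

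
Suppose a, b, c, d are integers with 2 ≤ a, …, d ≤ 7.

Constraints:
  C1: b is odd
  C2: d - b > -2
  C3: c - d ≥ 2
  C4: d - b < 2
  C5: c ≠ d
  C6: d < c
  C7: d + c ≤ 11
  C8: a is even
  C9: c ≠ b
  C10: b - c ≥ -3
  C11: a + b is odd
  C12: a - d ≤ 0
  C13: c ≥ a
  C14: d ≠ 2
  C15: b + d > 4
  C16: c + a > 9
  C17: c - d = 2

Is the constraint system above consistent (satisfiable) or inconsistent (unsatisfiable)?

Try a = 4, b = 3, c = 6, d = 4.
Check constraint 2: d - b = 1; constraint 3: c - d = 2. The remaining constraints are straightforward to verify.

Satisfiable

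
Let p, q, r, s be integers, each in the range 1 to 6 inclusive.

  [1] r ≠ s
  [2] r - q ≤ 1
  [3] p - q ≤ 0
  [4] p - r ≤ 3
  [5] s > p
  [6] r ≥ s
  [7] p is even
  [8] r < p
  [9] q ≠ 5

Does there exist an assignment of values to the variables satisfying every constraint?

Constraints 5, 6, and 8 give s ≤ r, r < p, p < s. Chaining: s ≤ r < p < s, which forces s < s — impossible.

Unsatisfiable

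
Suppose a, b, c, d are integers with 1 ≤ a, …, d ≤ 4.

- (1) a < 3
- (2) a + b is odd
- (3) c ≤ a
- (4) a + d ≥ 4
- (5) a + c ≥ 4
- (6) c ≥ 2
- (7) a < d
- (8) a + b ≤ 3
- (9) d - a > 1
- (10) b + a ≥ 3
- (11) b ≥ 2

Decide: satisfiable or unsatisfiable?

From constraints 3 and 6: a ≥ c ≥ 2. From constraint 11: b ≥ 2. Hence a + b ≥ 4. But constraint 8 requires a + b ≤ 3, and 3 < 4. Contradiction.

Unsatisfiable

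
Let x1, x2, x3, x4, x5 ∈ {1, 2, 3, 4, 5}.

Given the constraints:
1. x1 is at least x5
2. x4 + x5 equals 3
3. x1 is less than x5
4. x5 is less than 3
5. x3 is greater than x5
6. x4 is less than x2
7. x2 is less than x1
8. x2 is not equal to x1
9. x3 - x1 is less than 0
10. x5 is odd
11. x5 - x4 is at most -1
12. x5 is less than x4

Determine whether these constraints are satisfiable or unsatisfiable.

Constraints 3, 6, 7, and 11 give x4 < x2, x2 < x1, x1 < x5, x5 < x4. Chaining: x4 < x2 < x1 < x5 < x4, which forces x4 < x4 — impossible.

Unsatisfiable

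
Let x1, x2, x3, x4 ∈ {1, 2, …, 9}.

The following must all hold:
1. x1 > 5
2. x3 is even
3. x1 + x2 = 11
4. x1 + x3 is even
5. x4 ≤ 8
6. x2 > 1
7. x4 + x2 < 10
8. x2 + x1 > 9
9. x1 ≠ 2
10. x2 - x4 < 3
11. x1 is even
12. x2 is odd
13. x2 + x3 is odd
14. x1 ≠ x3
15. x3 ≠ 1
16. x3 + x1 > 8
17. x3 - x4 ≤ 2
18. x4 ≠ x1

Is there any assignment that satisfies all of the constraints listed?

Satisfiable

Take x1 = 6, x2 = 5, x3 = 4, x4 = 4. Then constraint 3: x1 + x2 = 11; constraint 7: x4 + x2 = 9; constraint 8: x2 + x1 = 11, and every other listed constraint is also met.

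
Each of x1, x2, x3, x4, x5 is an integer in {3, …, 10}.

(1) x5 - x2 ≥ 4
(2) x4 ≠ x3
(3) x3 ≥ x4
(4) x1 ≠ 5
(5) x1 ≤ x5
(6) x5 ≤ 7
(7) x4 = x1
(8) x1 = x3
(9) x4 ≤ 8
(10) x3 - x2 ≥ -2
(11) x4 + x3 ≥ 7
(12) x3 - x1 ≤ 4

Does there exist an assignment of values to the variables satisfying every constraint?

From constraints 7 and 8, x4 = x1 = x3, so x4 = x3. But constraint 2 says x4 ≠ x3. Contradiction.

Unsatisfiable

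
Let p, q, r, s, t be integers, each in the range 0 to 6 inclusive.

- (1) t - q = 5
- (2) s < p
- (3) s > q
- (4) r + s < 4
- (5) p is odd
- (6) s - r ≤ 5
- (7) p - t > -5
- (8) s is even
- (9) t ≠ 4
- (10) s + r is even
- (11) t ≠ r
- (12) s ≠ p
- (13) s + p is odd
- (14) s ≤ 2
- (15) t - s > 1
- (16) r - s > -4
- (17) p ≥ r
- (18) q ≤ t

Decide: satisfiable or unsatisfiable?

Satisfiable

Setting (p, q, r, s, t) = (3, 0, 0, 2, 5) satisfies everything: constraint 1: t - q = 5; constraint 4: r + s = 2, and the others follow.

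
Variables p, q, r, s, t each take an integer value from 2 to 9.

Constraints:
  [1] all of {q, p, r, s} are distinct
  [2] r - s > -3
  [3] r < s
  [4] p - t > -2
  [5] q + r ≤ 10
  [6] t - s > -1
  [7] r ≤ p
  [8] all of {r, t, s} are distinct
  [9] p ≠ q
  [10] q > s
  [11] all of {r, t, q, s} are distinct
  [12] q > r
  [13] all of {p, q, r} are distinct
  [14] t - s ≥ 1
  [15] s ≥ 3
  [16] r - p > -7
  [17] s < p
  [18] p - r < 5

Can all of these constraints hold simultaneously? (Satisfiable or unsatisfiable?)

Satisfiable

Try p = 8, q = 6, r = 4, s = 5, t = 7.
Check constraint 2: r - s = -1; constraint 4: p - t = 1. The remaining constraints are straightforward to verify.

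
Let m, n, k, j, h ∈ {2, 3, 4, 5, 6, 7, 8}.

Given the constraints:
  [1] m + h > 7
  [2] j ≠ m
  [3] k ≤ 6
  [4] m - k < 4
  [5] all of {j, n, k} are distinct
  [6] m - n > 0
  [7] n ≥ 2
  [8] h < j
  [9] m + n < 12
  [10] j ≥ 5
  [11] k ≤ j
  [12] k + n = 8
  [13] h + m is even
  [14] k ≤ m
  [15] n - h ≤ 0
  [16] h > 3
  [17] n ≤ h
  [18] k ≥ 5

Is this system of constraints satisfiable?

Take m = 6, n = 3, k = 5, j = 7, h = 4. Then constraint 1: m + h = 10; constraint 4: m - k = 1, and every other listed constraint is also met.

Satisfiable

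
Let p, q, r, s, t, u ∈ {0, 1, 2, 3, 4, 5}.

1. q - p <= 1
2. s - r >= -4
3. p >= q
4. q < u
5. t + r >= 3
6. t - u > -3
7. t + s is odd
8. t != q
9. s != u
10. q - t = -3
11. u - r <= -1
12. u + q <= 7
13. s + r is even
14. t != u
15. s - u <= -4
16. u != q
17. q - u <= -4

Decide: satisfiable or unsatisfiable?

Unsatisfiable

Constraints 2, 11, and 15 give u − s ≥ 4, s − r ≥ -4, r − u ≥ 1.
Adding all 3 inequalities: the left sides telescope to 0, and the right sides sum to 4 + (-4) + 1 = 1. So 0 ≥ 1, which is false.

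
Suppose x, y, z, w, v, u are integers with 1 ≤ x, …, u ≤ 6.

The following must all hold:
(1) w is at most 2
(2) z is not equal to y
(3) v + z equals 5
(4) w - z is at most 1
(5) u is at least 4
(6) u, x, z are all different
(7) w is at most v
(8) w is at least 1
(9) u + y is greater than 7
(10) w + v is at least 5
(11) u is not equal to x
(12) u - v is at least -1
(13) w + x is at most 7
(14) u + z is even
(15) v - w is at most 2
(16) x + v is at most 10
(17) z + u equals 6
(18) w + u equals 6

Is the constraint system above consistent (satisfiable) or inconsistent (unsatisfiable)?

Satisfiable

Setting (x, y, z, w, v, u) = (5, 4, 2, 2, 3, 4) satisfies everything: constraint 3: v + z = 5; constraint 4: w - z = 0; constraint 9: u + y = 8, and the others follow.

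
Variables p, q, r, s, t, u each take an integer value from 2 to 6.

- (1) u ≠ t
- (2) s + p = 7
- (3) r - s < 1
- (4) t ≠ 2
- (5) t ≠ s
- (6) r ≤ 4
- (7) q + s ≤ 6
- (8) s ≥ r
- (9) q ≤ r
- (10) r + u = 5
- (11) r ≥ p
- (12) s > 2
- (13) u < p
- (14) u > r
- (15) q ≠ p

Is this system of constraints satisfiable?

Unsatisfiable

Constraints 11, 13, and 14 give r < u, u < p, p ≤ r. Chaining: r < u < p ≤ r, which forces r < r — impossible.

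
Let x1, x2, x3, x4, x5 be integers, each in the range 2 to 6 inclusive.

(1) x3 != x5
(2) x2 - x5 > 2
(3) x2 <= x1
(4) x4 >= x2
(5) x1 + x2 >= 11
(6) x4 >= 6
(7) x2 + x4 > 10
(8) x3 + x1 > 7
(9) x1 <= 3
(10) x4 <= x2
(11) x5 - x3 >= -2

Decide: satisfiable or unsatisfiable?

Unsatisfiable

From constraints 6 and 10: x2 ≥ x4 and x4 ≥ 6, so x2 ≥ 6. From constraints 3 and 9: x2 ≤ x1 and x1 ≤ 3, so x2 ≤ 3. But 3 < 6, so no value of x2 works.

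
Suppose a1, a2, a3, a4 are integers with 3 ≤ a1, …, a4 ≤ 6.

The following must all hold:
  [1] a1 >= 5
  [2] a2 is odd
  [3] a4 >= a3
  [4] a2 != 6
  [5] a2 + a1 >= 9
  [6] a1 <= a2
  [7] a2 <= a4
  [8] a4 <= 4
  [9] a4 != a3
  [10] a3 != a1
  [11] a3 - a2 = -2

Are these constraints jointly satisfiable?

Unsatisfiable

From constraints 1 and 6: a2 ≥ a1 and a1 ≥ 5, so a2 ≥ 5. From constraints 7 and 8: a2 ≤ a4 and a4 ≤ 4, so a2 ≤ 4. But 4 < 5, so no value of a2 works.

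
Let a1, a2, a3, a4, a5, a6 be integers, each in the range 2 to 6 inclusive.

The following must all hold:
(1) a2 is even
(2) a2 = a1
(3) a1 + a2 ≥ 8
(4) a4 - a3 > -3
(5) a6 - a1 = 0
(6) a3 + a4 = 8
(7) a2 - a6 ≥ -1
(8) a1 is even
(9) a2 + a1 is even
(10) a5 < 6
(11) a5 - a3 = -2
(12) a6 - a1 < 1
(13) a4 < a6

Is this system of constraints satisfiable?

Setting (a1, a2, a3, a4, a5, a6) = (4, 4, 5, 3, 3, 4) satisfies everything: constraint 3: a1 + a2 = 8; constraint 4: a4 - a3 = -2, and the others follow.

Satisfiable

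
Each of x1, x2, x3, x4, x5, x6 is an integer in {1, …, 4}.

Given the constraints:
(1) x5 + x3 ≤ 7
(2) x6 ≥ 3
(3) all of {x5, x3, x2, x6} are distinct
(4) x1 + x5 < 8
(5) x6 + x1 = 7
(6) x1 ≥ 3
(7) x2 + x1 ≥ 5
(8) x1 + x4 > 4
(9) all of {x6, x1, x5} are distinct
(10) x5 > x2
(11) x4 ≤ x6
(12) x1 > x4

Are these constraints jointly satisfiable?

Satisfiable

One satisfying assignment is x1 = 4, x2 = 1, x3 = 4, x4 = 3, x5 = 2, x6 = 3.
For the less obvious constraints — constraint 1: x5 + x3 = 6; constraint 4: x1 + x5 = 6; constraint 5: x6 + x1 = 7 — and the others hold by inspection.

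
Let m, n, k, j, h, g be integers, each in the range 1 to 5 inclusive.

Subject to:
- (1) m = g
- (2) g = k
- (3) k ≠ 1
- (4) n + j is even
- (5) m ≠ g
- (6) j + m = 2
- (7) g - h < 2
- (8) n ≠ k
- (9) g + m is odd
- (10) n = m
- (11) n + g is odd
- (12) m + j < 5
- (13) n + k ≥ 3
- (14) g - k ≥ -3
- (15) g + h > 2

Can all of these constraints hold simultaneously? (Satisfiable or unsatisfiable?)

Unsatisfiable

From constraints 1, 2, and 10, n = m = g = k, so n = k. But constraint 8 says n ≠ k. Contradiction.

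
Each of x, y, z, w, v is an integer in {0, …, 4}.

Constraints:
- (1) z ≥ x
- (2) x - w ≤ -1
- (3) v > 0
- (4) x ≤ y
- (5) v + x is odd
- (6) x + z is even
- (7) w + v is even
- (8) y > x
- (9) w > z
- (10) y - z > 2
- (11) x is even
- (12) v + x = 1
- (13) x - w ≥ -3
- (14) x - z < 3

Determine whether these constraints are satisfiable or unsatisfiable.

Take x = 0, y = 4, z = 0, w = 1, v = 1. Then constraint 2: x - w = -1; constraint 10: y - z = 4, and every other listed constraint is also met.

Satisfiable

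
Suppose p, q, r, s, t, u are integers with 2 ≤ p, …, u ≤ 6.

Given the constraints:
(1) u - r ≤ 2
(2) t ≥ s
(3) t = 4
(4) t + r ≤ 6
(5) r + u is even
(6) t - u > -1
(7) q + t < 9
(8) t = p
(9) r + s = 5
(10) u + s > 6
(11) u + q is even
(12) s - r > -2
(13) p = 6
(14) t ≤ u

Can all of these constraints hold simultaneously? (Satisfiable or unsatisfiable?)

Constraint 3 fixes t = 4 and constraint 13 fixes p = 6, but constraint 8 requires t = p. Since 4 ≠ 6, contradiction.

Unsatisfiable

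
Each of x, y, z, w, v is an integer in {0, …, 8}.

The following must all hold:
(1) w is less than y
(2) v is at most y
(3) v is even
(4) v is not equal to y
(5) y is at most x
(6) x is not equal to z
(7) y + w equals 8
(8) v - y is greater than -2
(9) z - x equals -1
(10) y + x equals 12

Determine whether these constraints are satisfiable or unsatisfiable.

Satisfiable

The assignment x = 7, y = 5, z = 6, w = 3, v = 4 works:
  constraint 7 holds since y + w = 8.
  constraint 8 holds since v - y = -1.
The rest check out directly.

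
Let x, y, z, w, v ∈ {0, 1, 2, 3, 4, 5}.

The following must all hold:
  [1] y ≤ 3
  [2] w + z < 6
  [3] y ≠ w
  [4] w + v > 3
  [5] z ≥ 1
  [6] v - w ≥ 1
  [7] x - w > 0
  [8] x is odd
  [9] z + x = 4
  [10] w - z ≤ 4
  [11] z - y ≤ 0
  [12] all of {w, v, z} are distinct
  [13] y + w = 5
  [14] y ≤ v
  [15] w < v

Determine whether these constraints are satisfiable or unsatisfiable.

Setting (x, y, z, w, v) = (3, 3, 1, 2, 3) satisfies everything: constraint 2: w + z = 3; constraint 4: w + v = 5; constraint 6: v - w = 1, and the others follow.

Satisfiable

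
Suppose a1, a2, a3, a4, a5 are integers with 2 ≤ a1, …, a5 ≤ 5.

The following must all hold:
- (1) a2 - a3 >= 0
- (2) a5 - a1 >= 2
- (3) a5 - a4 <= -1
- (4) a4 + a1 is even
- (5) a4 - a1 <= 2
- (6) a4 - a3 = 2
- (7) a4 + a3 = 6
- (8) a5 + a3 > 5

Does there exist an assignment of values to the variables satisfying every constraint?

Unsatisfiable

Constraints 2, 3, and 5 give a4 − a5 ≥ 1, a5 − a1 ≥ 2, a1 − a4 ≥ -2.
Adding all 3 inequalities: the left sides telescope to 0, and the right sides sum to 1 + 2 + (-2) = 1. So 0 ≥ 1, which is false.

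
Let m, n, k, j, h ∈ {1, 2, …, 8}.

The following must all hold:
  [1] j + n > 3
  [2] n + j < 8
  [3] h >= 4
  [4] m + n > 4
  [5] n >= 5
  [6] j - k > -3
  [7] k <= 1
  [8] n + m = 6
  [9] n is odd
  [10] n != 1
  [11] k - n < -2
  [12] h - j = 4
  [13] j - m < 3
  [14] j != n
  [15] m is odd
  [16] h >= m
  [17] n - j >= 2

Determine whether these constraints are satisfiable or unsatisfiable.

Satisfiable

Setting (m, n, k, j, h) = (1, 5, 1, 1, 5) satisfies everything: constraint 1: j + n = 6; constraint 2: n + j = 6, and the others follow.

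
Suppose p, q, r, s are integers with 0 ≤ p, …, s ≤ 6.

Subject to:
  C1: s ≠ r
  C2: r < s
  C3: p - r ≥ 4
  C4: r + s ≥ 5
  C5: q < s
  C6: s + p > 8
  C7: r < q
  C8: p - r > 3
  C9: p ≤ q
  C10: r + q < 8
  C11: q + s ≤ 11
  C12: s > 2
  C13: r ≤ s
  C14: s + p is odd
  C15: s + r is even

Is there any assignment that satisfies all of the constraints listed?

Take p = 5, q = 5, r = 0, s = 6. Then constraint 3: p - r = 5; constraint 4: r + s = 6, and every other listed constraint is also met.

Satisfiable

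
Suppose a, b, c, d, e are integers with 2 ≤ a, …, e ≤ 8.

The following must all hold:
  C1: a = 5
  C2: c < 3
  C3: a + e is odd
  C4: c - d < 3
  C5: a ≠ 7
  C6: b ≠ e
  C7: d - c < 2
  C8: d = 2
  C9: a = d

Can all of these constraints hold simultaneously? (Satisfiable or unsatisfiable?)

Constraint 1 fixes a = 5 and constraint 8 fixes d = 2, but constraint 9 requires a = d. Since 5 ≠ 2, contradiction.

Unsatisfiable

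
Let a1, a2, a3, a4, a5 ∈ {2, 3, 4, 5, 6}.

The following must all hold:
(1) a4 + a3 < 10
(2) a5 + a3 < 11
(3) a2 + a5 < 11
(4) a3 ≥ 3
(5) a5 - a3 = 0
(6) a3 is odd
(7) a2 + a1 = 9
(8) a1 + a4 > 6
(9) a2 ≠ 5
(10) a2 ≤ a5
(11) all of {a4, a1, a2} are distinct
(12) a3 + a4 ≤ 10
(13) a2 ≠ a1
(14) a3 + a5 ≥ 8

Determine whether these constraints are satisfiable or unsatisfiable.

Take a1 = 6, a2 = 3, a3 = 5, a4 = 2, a5 = 5. Then constraint 1: a4 + a3 = 7; constraint 2: a5 + a3 = 10; constraint 3: a2 + a5 = 8, and every other listed constraint is also met.

Satisfiable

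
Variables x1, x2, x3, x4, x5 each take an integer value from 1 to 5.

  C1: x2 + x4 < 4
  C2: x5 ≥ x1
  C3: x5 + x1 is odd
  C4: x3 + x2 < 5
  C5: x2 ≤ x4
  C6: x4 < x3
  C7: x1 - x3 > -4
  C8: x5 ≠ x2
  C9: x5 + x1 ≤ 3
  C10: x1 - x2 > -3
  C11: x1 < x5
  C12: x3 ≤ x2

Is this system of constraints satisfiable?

Constraints 5, 6, and 12 give x2 ≤ x4, x4 < x3, x3 ≤ x2. Chaining: x2 ≤ x4 < x3 ≤ x2, which forces x2 < x2 — impossible.

Unsatisfiable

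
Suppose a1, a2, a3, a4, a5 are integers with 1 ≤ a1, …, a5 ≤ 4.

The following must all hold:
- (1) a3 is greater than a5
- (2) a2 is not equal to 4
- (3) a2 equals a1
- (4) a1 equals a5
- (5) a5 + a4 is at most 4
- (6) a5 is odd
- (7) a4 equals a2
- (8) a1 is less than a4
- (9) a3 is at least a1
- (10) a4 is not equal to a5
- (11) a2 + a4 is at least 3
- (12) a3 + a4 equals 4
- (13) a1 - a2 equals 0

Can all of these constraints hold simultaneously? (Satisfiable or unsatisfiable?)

Unsatisfiable

From constraints 3, 4, and 7, a4 = a2 = a1 = a5, so a4 = a5. But constraint 10 says a4 ≠ a5. Contradiction.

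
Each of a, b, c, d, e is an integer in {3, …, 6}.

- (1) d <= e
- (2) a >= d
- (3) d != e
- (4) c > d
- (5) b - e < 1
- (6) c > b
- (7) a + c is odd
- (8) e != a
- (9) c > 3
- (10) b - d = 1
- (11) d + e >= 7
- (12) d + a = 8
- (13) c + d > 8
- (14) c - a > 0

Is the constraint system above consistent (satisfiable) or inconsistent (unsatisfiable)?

Try a = 5, b = 4, c = 6, d = 3, e = 6.
Check constraint 5: b - e = -2; constraint 10: b - d = 1. The remaining constraints are straightforward to verify.

Satisfiable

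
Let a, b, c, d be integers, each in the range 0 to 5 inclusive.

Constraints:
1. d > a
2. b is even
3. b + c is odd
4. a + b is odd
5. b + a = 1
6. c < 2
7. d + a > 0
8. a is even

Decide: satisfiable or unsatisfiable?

Constraint 8 makes a even and constraint 2 makes b even, so a + b must be even. Constraint 4 says a + b is odd — contradiction.

Unsatisfiable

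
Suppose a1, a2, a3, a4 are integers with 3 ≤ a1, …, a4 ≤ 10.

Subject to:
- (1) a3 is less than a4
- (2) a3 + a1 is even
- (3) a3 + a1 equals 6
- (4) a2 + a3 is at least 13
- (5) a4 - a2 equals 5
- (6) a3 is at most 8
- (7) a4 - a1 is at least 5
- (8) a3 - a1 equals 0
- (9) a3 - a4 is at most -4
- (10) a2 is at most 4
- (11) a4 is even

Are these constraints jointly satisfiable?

From constraint 10: a2 ≤ 4. From constraint 6: a3 ≤ 8. Hence a2 + a3 ≤ 12. But constraint 4 requires a2 + a3 ≥ 13, and 13 > 12. Contradiction.

Unsatisfiable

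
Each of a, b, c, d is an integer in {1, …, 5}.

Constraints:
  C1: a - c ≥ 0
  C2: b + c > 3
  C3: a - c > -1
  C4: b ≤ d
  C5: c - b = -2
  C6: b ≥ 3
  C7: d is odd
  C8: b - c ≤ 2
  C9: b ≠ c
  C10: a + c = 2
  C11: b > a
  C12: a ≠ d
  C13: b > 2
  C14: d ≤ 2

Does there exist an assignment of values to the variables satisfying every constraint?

From constraints 4 and 6: d ≥ b and b ≥ 3, so d ≥ 3. From constraint 14: d ≤ 2. But 2 < 3, so no value of d works.

Unsatisfiable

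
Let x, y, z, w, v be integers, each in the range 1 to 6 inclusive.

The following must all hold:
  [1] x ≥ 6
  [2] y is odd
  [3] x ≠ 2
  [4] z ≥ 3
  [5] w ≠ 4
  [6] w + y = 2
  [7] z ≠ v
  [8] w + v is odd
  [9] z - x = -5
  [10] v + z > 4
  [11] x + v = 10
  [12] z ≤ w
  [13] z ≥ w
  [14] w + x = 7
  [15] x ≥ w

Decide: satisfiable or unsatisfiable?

From constraints 4 and 12: w ≥ z ≥ 3. From constraint 1: x ≥ 6. Hence w + x ≥ 9. But constraint 14 requires w + x = 7, and 7 < 9. Contradiction.

Unsatisfiable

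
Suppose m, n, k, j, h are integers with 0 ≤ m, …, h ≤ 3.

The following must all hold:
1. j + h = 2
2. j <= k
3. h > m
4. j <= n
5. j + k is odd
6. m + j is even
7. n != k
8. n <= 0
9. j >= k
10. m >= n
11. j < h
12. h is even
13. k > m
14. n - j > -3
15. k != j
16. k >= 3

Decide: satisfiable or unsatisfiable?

From constraints 9 and 16: j ≥ k and k ≥ 3, so j ≥ 3. From constraints 4 and 8: j ≤ n and n ≤ 0, so j ≤ 0. But 0 < 3, so no value of j works.

Unsatisfiable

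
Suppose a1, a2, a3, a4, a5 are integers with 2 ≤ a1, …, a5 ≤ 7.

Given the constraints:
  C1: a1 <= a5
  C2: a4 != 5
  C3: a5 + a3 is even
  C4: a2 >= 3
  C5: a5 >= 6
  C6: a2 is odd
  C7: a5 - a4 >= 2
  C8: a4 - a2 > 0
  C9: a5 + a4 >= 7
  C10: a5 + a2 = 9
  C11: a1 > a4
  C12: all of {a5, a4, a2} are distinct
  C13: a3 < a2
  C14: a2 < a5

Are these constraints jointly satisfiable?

Satisfiable

Setting (a1, a2, a3, a4, a5) = (6, 3, 2, 4, 6) satisfies everything: constraint 7: a5 - a4 = 2; constraint 8: a4 - a2 = 1; constraint 9: a5 + a4 = 10, and the others follow.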